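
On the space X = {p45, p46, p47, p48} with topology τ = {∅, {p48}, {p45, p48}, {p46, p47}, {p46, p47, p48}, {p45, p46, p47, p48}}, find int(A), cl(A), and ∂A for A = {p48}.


int(A) = {p48}, cl(A) = {p45, p48}, ∂A = {p45}.

Closed sets in (X, τ) are complements of opens:
  closed(X, τ) = {∅, {p45}, {p45, p48}, {p46, p47}, {p45, p46, p47}, {p45, p46, p47, p48}}.
int(A) = ⋃ {U ∈ τ : U ⊆ A}. Opens contained in A: ∅, {p48}.
Taking the union of these: int(A) = {p48}.
cl(A) = ⋂ {C closed : A ⊆ C}. Closed sets containing A: {p45, p48}, {p45, p46, p47, p48}.
Intersecting these: cl(A) = {p45, p48}.
∂A = cl(A) ∖ int(A) = {p45, p48} ∖ {p48} = {p45}.


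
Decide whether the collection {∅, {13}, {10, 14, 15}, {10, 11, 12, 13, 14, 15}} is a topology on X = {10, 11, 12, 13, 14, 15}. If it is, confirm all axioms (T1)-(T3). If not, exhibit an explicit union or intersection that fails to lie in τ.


τ is NOT a topology on X.

Axiom (T1): ∅ ∈ τ? Yes; X ∈ τ? Yes.
Axiom (T2/T3): check pairwise unions and intersections of members of τ.
Counterexample for (T2): {13} ∪ {10, 14, 15} = {10, 13, 14, 15} ∉ τ. Therefore τ is NOT a topology.


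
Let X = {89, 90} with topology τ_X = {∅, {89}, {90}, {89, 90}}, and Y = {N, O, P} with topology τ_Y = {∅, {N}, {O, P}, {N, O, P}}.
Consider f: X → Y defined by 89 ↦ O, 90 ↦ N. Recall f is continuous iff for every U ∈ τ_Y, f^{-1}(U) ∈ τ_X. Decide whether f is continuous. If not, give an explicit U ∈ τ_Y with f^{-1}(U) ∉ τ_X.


f IS continuous.

Compute f^{-1}(U) for each U ∈ τ_Y:
  U = ∅: f^{-1}(U) = ∅ ∈ τ_X ✓.
  U = {N}: f^{-1}(U) = {90} ∈ τ_X ✓.
  U = {O, P}: f^{-1}(U) = {89} ∈ τ_X ✓.
  U = {N, O, P}: f^{-1}(U) = {89, 90} ∈ τ_X ✓.
Every preimage lies in τ_X, so f IS continuous.


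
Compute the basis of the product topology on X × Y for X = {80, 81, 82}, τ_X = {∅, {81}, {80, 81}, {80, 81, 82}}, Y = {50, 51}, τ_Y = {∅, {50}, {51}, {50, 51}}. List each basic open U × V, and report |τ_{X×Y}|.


Basis B = {∅ × ∅, {81} × {50}, {81} × {51}, {80, 81} × {50}, {80, 81} × {51}, {81} × {50, 51}, {80, 81, 82} × {50}, {80, 81, 82} × {51}, {80, 81} × {50, 51}, {80, 81, 82} × {50, 51}}; |τ_{X×Y}| = 16.

Enumerate products U × V with U ∈ τ_X, V ∈ τ_Y (deduplicated):
  ∅ × ∅ = {} (∅)
  {81} × {50} = {(81,50)}
  {81} × {51} = {(81,51)}
  {80, 81} × {50} = {(80,50), (81,50)}
  {80, 81} × {51} = {(80,51), (81,51)}
  {81} × {50, 51} = {(81,50), (81,51)}
  {80, 81, 82} × {50} = {(80,50), (81,50), (82,50)}
  {80, 81, 82} × {51} = {(80,51), (81,51), (82,51)}
  {80, 81} × {50, 51} = {(80,50), (80,51), (81,50), (81,51)}
  {80, 81, 82} × {50, 51} = {(80,50), (80,51), (81,50), (81,51), (82,50), (82,51)}
These 10 distinct sets form the basis B.
Close under arbitrary unions to get τ_{X×Y}; counting gives |τ_{X×Y}| = 16.


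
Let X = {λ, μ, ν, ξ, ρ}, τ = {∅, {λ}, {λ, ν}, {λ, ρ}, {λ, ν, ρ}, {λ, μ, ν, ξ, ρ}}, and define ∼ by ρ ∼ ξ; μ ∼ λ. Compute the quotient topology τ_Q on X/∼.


X/∼ = {[λ=μ], [ν], [ξ=ρ]}; |τ_Q| = 2.

Equivalence classes: [λ=μ], [ν], [ξ=ρ].
Quotient map π: X → X/∼ sends λ ↦ [λ=μ], μ ↦ [λ=μ], ν ↦ [ν], ξ ↦ [ξ=ρ], ρ ↦ [ξ=ρ].
For each subset V ⊆ X/∼, compute π^{-1}(V) ⊆ X and check whether π^{-1}(V) ∈ τ. V is open in τ_Q iff π^{-1}(V) ∈ τ.
  V = {}: π^{-1}(V) = ∅ ∈ τ ✓.
  V = {[λ=μ]}: π^{-1}(V) = {λ, μ} ∉ τ ✗.
  V = {[ν]}: π^{-1}(V) = {ν} ∉ τ ✗.
  V = {[λ=μ], [ν]}: π^{-1}(V) = {λ, μ, ν} ∉ τ ✗.
  V = {[ξ=ρ]}: π^{-1}(V) = {ξ, ρ} ∉ τ ✗.
  V = {[λ=μ], [ξ=ρ]}: π^{-1}(V) = {λ, μ, ξ, ρ} ∉ τ ✗.
  V = {[ν], [ξ=ρ]}: π^{-1}(V) = {ν, ξ, ρ} ∉ τ ✗.
  V = {[λ=μ], [ν], [ξ=ρ]}: π^{-1}(V) = {λ, μ, ν, ξ, ρ} ∈ τ ✓.
Open sets in the quotient: τ_Q = {{}, {[λ=μ], [ν], [ξ=ρ]}} (2 elements).


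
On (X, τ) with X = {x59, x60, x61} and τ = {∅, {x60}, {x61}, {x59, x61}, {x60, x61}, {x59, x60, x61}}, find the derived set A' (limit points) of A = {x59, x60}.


A' = ∅

For each x ∈ X, list the open sets U ∈ τ with x ∈ U, then check whether U ∩ (A ∖ {x}) ≠ ∅ for every such U.
  x = x59: open {x59, x61} ∋ x has {x59, x61} ∩ (A ∖ {x59}) = ∅, so x is NOT a limit point.
  x = x60: open {x60} ∋ x has {x60} ∩ (A ∖ {x60}) = ∅, so x is NOT a limit point.
  x = x61: open {x61} ∋ x has {x61} ∩ (A ∖ {x61}) = ∅, so x is NOT a limit point.
Collecting: A' = ∅.


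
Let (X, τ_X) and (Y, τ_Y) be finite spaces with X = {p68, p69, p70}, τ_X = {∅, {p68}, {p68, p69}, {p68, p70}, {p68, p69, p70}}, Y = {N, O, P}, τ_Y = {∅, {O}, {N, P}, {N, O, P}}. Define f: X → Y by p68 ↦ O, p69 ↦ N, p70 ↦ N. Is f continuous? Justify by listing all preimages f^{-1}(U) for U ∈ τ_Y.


f is NOT continuous.

Compute f^{-1}(U) for each U ∈ τ_Y:
  U = ∅: f^{-1}(U) = ∅ ∈ τ_X ✓.
  U = {O}: f^{-1}(U) = {p68} ∈ τ_X ✓.
  U = {N, P}: f^{-1}(U) = {p69, p70} ∉ τ_X ✗.
  U = {N, O, P}: f^{-1}(U) = {p68, p69, p70} ∈ τ_X ✓.
Found U = {N, P} with f^{-1}(U) = {p69, p70} not in τ_X. Therefore f is NOT continuous.


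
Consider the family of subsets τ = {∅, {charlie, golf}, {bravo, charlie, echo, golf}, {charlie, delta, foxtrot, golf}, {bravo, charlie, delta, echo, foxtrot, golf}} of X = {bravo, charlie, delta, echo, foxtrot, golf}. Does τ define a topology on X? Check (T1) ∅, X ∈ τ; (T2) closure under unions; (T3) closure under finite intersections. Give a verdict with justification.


τ IS a topology on X.

Axiom (T1): ∅ ∈ τ? Yes; X ∈ τ? Yes.
Axiom (T2/T3): check pairwise unions and intersections of members of τ.
All pairwise intersections and unions checked — each lies in τ. Therefore τ satisfies (T1), (T2), (T3): it IS a topology on X.


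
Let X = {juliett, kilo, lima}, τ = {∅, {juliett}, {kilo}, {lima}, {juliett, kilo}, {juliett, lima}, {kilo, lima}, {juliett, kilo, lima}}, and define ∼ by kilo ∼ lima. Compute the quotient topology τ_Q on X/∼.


X/∼ = {[juliett], [kilo=lima]}; |τ_Q| = 4.

Equivalence classes: [juliett], [kilo=lima].
Quotient map π: X → X/∼ sends juliett ↦ [juliett], kilo ↦ [kilo=lima], lima ↦ [kilo=lima].
For each subset V ⊆ X/∼, compute π^{-1}(V) ⊆ X and check whether π^{-1}(V) ∈ τ. V is open in τ_Q iff π^{-1}(V) ∈ τ.
  V = {}: π^{-1}(V) = ∅ ∈ τ ✓.
  V = {[juliett]}: π^{-1}(V) = {juliett} ∈ τ ✓.
  V = {[kilo=lima]}: π^{-1}(V) = {kilo, lima} ∈ τ ✓.
  V = {[juliett], [kilo=lima]}: π^{-1}(V) = {juliett, kilo, lima} ∈ τ ✓.
Open sets in the quotient: τ_Q = {{}, {[juliett]}, {[kilo=lima]}, {[juliett], [kilo=lima]}} (4 elements).


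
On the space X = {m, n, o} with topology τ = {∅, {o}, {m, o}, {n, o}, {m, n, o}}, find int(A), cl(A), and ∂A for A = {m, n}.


int(A) = ∅, cl(A) = {m, n}, ∂A = {m, n}.

Closed sets in (X, τ) are complements of opens:
  closed(X, τ) = {∅, {m}, {n}, {m, n}, {m, n, o}}.
int(A) = ⋃ {U ∈ τ : U ⊆ A}. Opens contained in A: ∅.
Taking the union of these: int(A) = ∅.
cl(A) = ⋂ {C closed : A ⊆ C}. Closed sets containing A: {m, n}, {m, n, o}.
Intersecting these: cl(A) = {m, n}.
∂A = cl(A) ∖ int(A) = {m, n} ∖ ∅ = {m, n}.


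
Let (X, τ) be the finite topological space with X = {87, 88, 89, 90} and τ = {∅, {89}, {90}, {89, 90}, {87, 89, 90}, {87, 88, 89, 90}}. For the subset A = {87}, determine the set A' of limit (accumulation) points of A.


A' = {88}

For each x ∈ X, list the open sets U ∈ τ with x ∈ U, then check whether U ∩ (A ∖ {x}) ≠ ∅ for every such U.
  x = 87: open {87, 89, 90} ∋ x has {87, 89, 90} ∩ (A ∖ {87}) = ∅, so x is NOT a limit point.
  x = 88: opens ∋ x are {87, 88, 89, 90}; each meets A ∖ {88}, so x IS a limit point.
  x = 89: open {89} ∋ x has {89} ∩ (A ∖ {89}) = ∅, so x is NOT a limit point.
  x = 90: open {90} ∋ x has {90} ∩ (A ∖ {90}) = ∅, so x is NOT a limit point.
Collecting: A' = {88}.


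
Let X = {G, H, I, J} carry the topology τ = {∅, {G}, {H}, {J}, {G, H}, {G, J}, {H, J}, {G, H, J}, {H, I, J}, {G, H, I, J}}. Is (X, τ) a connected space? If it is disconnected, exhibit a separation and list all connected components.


(X, τ) is disconnected; components = [{G}, {H, I, J}].

Find clopen sets (U ∈ τ with X ∖ U ∈ τ):
  U = ∅, X ∖ U = {G, H, I, J} — both open, so U is clopen.
  U = {G}, X ∖ U = {H, I, J} — both open, so U is clopen.
  U = {H, I, J}, X ∖ U = {G} — both open, so U is clopen.
  U = {G, H, I, J}, X ∖ U = ∅ — both open, so U is clopen.
Nontrivial clopen(s) exist: e.g. {G}. So (X, τ) is disconnected.
Compute connected components by grouping points that agree on all clopens:
  component: {G}
  component: {H, I, J}


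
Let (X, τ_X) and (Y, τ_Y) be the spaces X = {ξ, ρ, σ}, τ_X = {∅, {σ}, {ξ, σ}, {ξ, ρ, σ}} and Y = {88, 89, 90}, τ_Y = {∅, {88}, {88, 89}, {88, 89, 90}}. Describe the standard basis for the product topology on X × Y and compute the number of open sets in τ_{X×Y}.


Basis B = {∅ × ∅, {σ} × {88}, {ξ, σ} × {88}, {σ} × {88, 89}, {ξ, ρ, σ} × {88}, {σ} × {88, 89, 90}, {ξ, σ} × {88, 89}, {ξ, σ} × {88, 89, 90}, {ξ, ρ, σ} × {88, 89}, {ξ, ρ, σ} × {88, 89, 90}}; |τ_{X×Y}| = 20.

Enumerate products U × V with U ∈ τ_X, V ∈ τ_Y (deduplicated):
  ∅ × ∅ = {} (∅)
  {σ} × {88} = {(σ,88)}
  {ξ, σ} × {88} = {(ξ,88), (σ,88)}
  {σ} × {88, 89} = {(σ,88), (σ,89)}
  {ξ, ρ, σ} × {88} = {(ξ,88), (ρ,88), (σ,88)}
  {σ} × {88, 89, 90} = {(σ,88), (σ,89), (σ,90)}
  {ξ, σ} × {88, 89} = {(ξ,88), (ξ,89), (σ,88), (σ,89)}
  {ξ, σ} × {88, 89, 90} = {(ξ,88), (ξ,89), (ξ,90), (σ,88), (σ,89), (σ,90)}
  {ξ, ρ, σ} × {88, 89} = {(ξ,88), (ξ,89), (ρ,88), (ρ,89), (σ,88), (σ,89)}
  {ξ, ρ, σ} × {88, 89, 90} = {(ξ,88), (ξ,89), (ξ,90), (ρ,88), (ρ,89), (ρ,90), (σ,88), (σ,89), (σ,90)}
These 10 distinct sets form the basis B.
Close under arbitrary unions to get τ_{X×Y}; counting gives |τ_{X×Y}| = 20.


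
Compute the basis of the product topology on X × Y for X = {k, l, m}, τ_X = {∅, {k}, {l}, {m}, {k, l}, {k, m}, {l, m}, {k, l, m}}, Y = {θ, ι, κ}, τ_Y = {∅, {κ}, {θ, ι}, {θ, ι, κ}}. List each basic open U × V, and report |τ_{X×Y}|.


Basis B = {∅ × ∅, {k} × {κ}, {l} × {κ}, {m} × {κ}, {k} × {θ, ι}, {k, l} × {κ}, {k, m} × {κ}, {l} × {θ, ι}, {l, m} × {κ}, {m} × {θ, ι}, {k} × {θ, ι, κ}, {k, l, m} × {κ}, {l} × {θ, ι, κ}, {m} × {θ, ι, κ}, {k, l} × {θ, ι}, {k, m} × {θ, ι}, {l, m} × {θ, ι}, {k, l} × {θ, ι, κ}, {k, m} × {θ, ι, κ}, {k, l, m} × {θ, ι}, {l, m} × {θ, ι, κ}, {k, l, m} × {θ, ι, κ}}; |τ_{X×Y}| = 64.

Enumerate products U × V with U ∈ τ_X, V ∈ τ_Y (deduplicated):
  ∅ × ∅ = {} (∅)
  {k} × {κ} = {(k,κ)}
  {l} × {κ} = {(l,κ)}
  {m} × {κ} = {(m,κ)}
  {k} × {θ, ι} = {(k,θ), (k,ι)}
  {k, l} × {κ} = {(k,κ), (l,κ)}
  {k, m} × {κ} = {(k,κ), (m,κ)}
  {l} × {θ, ι} = {(l,θ), (l,ι)}
  {l, m} × {κ} = {(l,κ), (m,κ)}
  {m} × {θ, ι} = {(m,θ), (m,ι)}
  {k} × {θ, ι, κ} = {(k,θ), (k,ι), (k,κ)}
  {k, l, m} × {κ} = {(k,κ), (l,κ), (m,κ)}
  {l} × {θ, ι, κ} = {(l,θ), (l,ι), (l,κ)}
  {m} × {θ, ι, κ} = {(m,θ), (m,ι), (m,κ)}
  {k, l} × {θ, ι} = {(k,θ), (k,ι), (l,θ), (l,ι)}
  {k, m} × {θ, ι} = {(k,θ), (k,ι), (m,θ), (m,ι)}
  {l, m} × {θ, ι} = {(l,θ), (l,ι), (m,θ), (m,ι)}
  {k, l} × {θ, ι, κ} = {(k,θ), (k,ι), (k,κ), (l,θ), (l,ι), (l,κ)}
  {k, m} × {θ, ι, κ} = {(k,θ), (k,ι), (k,κ), (m,θ), (m,ι), (m,κ)}
  {k, l, m} × {θ, ι} = {(k,θ), (k,ι), (l,θ), (l,ι), (m,θ), (m,ι)}
  {l, m} × {θ, ι, κ} = {(l,θ), (l,ι), (l,κ), (m,θ), (m,ι), (m,κ)}
  {k, l, m} × {θ, ι, κ} = {(k,θ), (k,ι), (k,κ), (l,θ), (l,ι), (l,κ), (m,θ), (m,ι), (m,κ)}
These 22 distinct sets form the basis B.
Close under arbitrary unions to get τ_{X×Y}; counting gives |τ_{X×Y}| = 64.


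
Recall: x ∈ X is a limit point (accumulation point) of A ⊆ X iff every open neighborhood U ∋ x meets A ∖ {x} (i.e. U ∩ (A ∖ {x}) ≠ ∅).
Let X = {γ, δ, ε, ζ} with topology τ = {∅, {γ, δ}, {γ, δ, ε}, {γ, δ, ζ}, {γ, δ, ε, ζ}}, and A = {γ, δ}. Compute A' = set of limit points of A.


A' = {γ, δ, ε, ζ}

For each x ∈ X, list the open sets U ∈ τ with x ∈ U, then check whether U ∩ (A ∖ {x}) ≠ ∅ for every such U.
  x = γ: opens ∋ x are {γ, δ}, {γ, δ, ε}, {γ, δ, ζ}, {γ, δ, ε, ζ}; each meets A ∖ {γ}, so x IS a limit point.
  x = δ: opens ∋ x are {γ, δ}, {γ, δ, ε}, {γ, δ, ζ}, {γ, δ, ε, ζ}; each meets A ∖ {δ}, so x IS a limit point.
  x = ε: opens ∋ x are {γ, δ, ε}, {γ, δ, ε, ζ}; each meets A ∖ {ε}, so x IS a limit point.
  x = ζ: opens ∋ x are {γ, δ, ζ}, {γ, δ, ε, ζ}; each meets A ∖ {ζ}, so x IS a limit point.
Collecting: A' = {γ, δ, ε, ζ}.


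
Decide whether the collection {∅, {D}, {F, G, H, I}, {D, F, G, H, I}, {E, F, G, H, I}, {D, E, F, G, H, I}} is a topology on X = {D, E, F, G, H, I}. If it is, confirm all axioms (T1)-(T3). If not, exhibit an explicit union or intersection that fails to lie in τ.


τ IS a topology on X.

Axiom (T1): ∅ ∈ τ? Yes; X ∈ τ? Yes.
Axiom (T2/T3): check pairwise unions and intersections of members of τ.
All pairwise intersections and unions checked — each lies in τ. Therefore τ satisfies (T1), (T2), (T3): it IS a topology on X.


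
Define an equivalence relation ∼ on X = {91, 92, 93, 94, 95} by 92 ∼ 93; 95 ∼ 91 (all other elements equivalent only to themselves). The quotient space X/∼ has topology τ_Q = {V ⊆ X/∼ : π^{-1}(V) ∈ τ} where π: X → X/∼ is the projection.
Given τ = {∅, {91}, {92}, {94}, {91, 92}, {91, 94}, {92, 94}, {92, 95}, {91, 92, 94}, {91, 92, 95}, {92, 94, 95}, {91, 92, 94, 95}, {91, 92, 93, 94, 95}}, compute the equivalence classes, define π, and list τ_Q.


X/∼ = {[91=95], [92=93], [94]}; |τ_Q| = 3.

Equivalence classes: [91=95], [92=93], [94].
Quotient map π: X → X/∼ sends 91 ↦ [91=95], 92 ↦ [92=93], 93 ↦ [92=93], 94 ↦ [94], 95 ↦ [91=95].
For each subset V ⊆ X/∼, compute π^{-1}(V) ⊆ X and check whether π^{-1}(V) ∈ τ. V is open in τ_Q iff π^{-1}(V) ∈ τ.
  V = {}: π^{-1}(V) = ∅ ∈ τ ✓.
  V = {[91=95]}: π^{-1}(V) = {91, 95} ∉ τ ✗.
  V = {[92=93]}: π^{-1}(V) = {92, 93} ∉ τ ✗.
  V = {[91=95], [92=93]}: π^{-1}(V) = {91, 92, 93, 95} ∉ τ ✗.
  V = {[94]}: π^{-1}(V) = {94} ∈ τ ✓.
  V = {[91=95], [94]}: π^{-1}(V) = {91, 94, 95} ∉ τ ✗.
  V = {[92=93], [94]}: π^{-1}(V) = {92, 93, 94} ∉ τ ✗.
  V = {[91=95], [92=93], [94]}: π^{-1}(V) = {91, 92, 93, 94, 95} ∈ τ ✓.
Open sets in the quotient: τ_Q = {{}, {[94]}, {[91=95], [92=93], [94]}} (3 elements).


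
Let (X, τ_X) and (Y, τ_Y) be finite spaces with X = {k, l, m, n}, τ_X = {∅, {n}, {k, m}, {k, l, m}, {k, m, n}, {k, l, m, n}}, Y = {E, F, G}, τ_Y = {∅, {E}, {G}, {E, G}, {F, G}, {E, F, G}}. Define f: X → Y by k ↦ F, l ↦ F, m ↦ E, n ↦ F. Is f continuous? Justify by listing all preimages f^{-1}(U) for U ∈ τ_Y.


f is NOT continuous.

Compute f^{-1}(U) for each U ∈ τ_Y:
  U = ∅: f^{-1}(U) = ∅ ∈ τ_X ✓.
  U = {E}: f^{-1}(U) = {m} ∉ τ_X ✗.
  U = {G}: f^{-1}(U) = ∅ ∈ τ_X ✓.
  U = {E, G}: f^{-1}(U) = {m} ∉ τ_X ✗.
  U = {F, G}: f^{-1}(U) = {k, l, n} ∉ τ_X ✗.
  U = {E, F, G}: f^{-1}(U) = {k, l, m, n} ∈ τ_X ✓.
Found U = {E} with f^{-1}(U) = {m} not in τ_X. Therefore f is NOT continuous.


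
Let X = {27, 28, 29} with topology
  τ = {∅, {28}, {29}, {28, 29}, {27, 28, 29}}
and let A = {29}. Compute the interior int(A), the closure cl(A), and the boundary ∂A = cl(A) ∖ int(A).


int(A) = {29}, cl(A) = {27, 29}, ∂A = {27}.

Closed sets in (X, τ) are complements of opens:
  closed(X, τ) = {∅, {27}, {27, 28}, {27, 29}, {27, 28, 29}}.
int(A) = ⋃ {U ∈ τ : U ⊆ A}. Opens contained in A: ∅, {29}.
Taking the union of these: int(A) = {29}.
cl(A) = ⋂ {C closed : A ⊆ C}. Closed sets containing A: {27, 29}, {27, 28, 29}.
Intersecting these: cl(A) = {27, 29}.
∂A = cl(A) ∖ int(A) = {27, 29} ∖ {29} = {27}.


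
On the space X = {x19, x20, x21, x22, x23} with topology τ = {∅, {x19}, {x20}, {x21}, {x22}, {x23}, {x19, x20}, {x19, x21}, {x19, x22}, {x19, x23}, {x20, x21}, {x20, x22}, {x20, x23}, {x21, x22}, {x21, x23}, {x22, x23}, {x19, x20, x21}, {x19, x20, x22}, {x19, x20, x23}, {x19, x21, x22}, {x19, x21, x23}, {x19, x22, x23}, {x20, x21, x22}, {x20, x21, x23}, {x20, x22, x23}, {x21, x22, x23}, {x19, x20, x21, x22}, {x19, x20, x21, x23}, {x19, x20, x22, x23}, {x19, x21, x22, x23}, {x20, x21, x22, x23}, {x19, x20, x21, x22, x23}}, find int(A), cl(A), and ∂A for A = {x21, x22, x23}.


int(A) = {x21, x22, x23}, cl(A) = {x21, x22, x23}, ∂A = ∅.

Closed sets in (X, τ) are complements of opens:
  closed(X, τ) = {∅, {x19}, {x20}, {x21}, {x22}, {x23}, {x19, x20}, {x19, x21}, {x19, x22}, {x19, x23}, {x20, x21}, {x20, x22}, {x20, x23}, {x21, x22}, {x21, x23}, {x22, x23}, {x19, x20, x21}, {x19, x20, x22}, {x19, x20, x23}, {x19, x21, x22}, {x19, x21, x23}, {x19, x22, x23}, {x20, x21, x22}, {x20, x21, x23}, {x20, x22, x23}, {x21, x22, x23}, {x19, x20, x21, x22}, {x19, x20, x21, x23}, {x19, x20, x22, x23}, {x19, x21, x22, x23}, {x20, x21, x22, x23}, {x19, x20, x21, x22, x23}}.
int(A) = ⋃ {U ∈ τ : U ⊆ A}. Opens contained in A: ∅, {x21}, {x22}, {x23}, {x21, x22}, {x21, x23}, {x22, x23}, {x21, x22, x23}.
Taking the union of these: int(A) = {x21, x22, x23}.
cl(A) = ⋂ {C closed : A ⊆ C}. Closed sets containing A: {x21, x22, x23}, {x19, x21, x22, x23}, {x20, x21, x22, x23}, {x19, x20, x21, x22, x23}.
Intersecting these: cl(A) = {x21, x22, x23}.
∂A = cl(A) ∖ int(A) = {x21, x22, x23} ∖ {x21, x22, x23} = ∅.


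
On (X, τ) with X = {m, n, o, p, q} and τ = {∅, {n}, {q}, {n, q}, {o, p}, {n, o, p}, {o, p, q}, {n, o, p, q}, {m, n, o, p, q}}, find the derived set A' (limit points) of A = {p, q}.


A' = {m, o}

For each x ∈ X, list the open sets U ∈ τ with x ∈ U, then check whether U ∩ (A ∖ {x}) ≠ ∅ for every such U.
  x = m: opens ∋ x are {m, n, o, p, q}; each meets A ∖ {m}, so x IS a limit point.
  x = n: open {n} ∋ x has {n} ∩ (A ∖ {n}) = ∅, so x is NOT a limit point.
  x = o: opens ∋ x are {o, p}, {n, o, p}, {o, p, q}, {n, o, p, q}, {m, n, o, p, q}; each meets A ∖ {o}, so x IS a limit point.
  x = p: open {o, p} ∋ x has {o, p} ∩ (A ∖ {p}) = ∅, so x is NOT a limit point.
  x = q: open {q} ∋ x has {q} ∩ (A ∖ {q}) = ∅, so x is NOT a limit point.
Collecting: A' = {m, o}.


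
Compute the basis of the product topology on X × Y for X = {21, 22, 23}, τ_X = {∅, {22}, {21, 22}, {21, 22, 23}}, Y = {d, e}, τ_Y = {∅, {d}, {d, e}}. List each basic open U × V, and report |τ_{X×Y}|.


Basis B = {∅ × ∅, {22} × {d}, {21, 22} × {d}, {22} × {d, e}, {21, 22, 23} × {d}, {21, 22} × {d, e}, {21, 22, 23} × {d, e}}; |τ_{X×Y}| = 10.

Enumerate products U × V with U ∈ τ_X, V ∈ τ_Y (deduplicated):
  ∅ × ∅ = {} (∅)
  {22} × {d} = {(22,d)}
  {21, 22} × {d} = {(21,d), (22,d)}
  {22} × {d, e} = {(22,d), (22,e)}
  {21, 22, 23} × {d} = {(21,d), (22,d), (23,d)}
  {21, 22} × {d, e} = {(21,d), (21,e), (22,d), (22,e)}
  {21, 22, 23} × {d, e} = {(21,d), (21,e), (22,d), (22,e), (23,d), (23,e)}
These 7 distinct sets form the basis B.
Close under arbitrary unions to get τ_{X×Y}; counting gives |τ_{X×Y}| = 10.


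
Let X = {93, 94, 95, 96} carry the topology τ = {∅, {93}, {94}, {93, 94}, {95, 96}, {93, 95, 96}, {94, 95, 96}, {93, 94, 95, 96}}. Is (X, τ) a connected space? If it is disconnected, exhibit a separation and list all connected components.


(X, τ) is disconnected; components = [{93}, {94}, {95, 96}].

Find clopen sets (U ∈ τ with X ∖ U ∈ τ):
  U = ∅, X ∖ U = {93, 94, 95, 96} — both open, so U is clopen.
  U = {93}, X ∖ U = {94, 95, 96} — both open, so U is clopen.
  U = {94}, X ∖ U = {93, 95, 96} — both open, so U is clopen.
  U = {93, 94}, X ∖ U = {95, 96} — both open, so U is clopen.
  U = {95, 96}, X ∖ U = {93, 94} — both open, so U is clopen.
  U = {93, 95, 96}, X ∖ U = {94} — both open, so U is clopen.
  U = {94, 95, 96}, X ∖ U = {93} — both open, so U is clopen.
  U = {93, 94, 95, 96}, X ∖ U = ∅ — both open, so U is clopen.
Nontrivial clopen(s) exist: e.g. {94, 95, 96}. So (X, τ) is disconnected.
Compute connected components by grouping points that agree on all clopens:
  component: {93}
  component: {94}
  component: {95, 96}


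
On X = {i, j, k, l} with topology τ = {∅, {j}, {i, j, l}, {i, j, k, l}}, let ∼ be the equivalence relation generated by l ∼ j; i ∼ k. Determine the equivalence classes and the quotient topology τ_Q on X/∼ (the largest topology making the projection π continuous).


X/∼ = {[i=k], [j=l]}; |τ_Q| = 2.

Equivalence classes: [i=k], [j=l].
Quotient map π: X → X/∼ sends i ↦ [i=k], j ↦ [j=l], k ↦ [i=k], l ↦ [j=l].
For each subset V ⊆ X/∼, compute π^{-1}(V) ⊆ X and check whether π^{-1}(V) ∈ τ. V is open in τ_Q iff π^{-1}(V) ∈ τ.
  V = {}: π^{-1}(V) = ∅ ∈ τ ✓.
  V = {[i=k]}: π^{-1}(V) = {i, k} ∉ τ ✗.
  V = {[j=l]}: π^{-1}(V) = {j, l} ∉ τ ✗.
  V = {[i=k], [j=l]}: π^{-1}(V) = {i, j, k, l} ∈ τ ✓.
Open sets in the quotient: τ_Q = {{}, {[i=k], [j=l]}} (2 elements).


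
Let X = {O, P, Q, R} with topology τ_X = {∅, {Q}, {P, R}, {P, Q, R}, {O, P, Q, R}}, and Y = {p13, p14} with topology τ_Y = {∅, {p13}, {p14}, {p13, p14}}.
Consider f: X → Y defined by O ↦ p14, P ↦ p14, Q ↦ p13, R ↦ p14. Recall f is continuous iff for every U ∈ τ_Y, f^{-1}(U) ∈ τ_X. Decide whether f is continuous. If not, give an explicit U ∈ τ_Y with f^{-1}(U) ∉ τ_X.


f is NOT continuous.

Compute f^{-1}(U) for each U ∈ τ_Y:
  U = ∅: f^{-1}(U) = ∅ ∈ τ_X ✓.
  U = {p13}: f^{-1}(U) = {Q} ∈ τ_X ✓.
  U = {p14}: f^{-1}(U) = {O, P, R} ∉ τ_X ✗.
  U = {p13, p14}: f^{-1}(U) = {O, P, Q, R} ∈ τ_X ✓.
Found U = {p14} with f^{-1}(U) = {O, P, R} not in τ_X. Therefore f is NOT continuous.


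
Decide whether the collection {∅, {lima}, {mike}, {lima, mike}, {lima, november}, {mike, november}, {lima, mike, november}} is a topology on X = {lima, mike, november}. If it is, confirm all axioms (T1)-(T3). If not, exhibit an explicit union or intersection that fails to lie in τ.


τ is NOT a topology on X.

Axiom (T1): ∅ ∈ τ? Yes; X ∈ τ? Yes.
Axiom (T2/T3): check pairwise unions and intersections of members of τ.
Counterexample for (T3): {lima, november} ∩ {mike, november} = {november} ∉ τ. Therefore τ is NOT a topology.


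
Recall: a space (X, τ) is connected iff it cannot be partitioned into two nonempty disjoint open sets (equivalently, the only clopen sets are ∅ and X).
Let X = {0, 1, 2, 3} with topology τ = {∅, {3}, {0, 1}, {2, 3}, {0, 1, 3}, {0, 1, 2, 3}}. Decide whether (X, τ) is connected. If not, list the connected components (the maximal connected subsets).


(X, τ) is disconnected; components = [{0, 1}, {2, 3}].

Find clopen sets (U ∈ τ with X ∖ U ∈ τ):
  U = ∅, X ∖ U = {0, 1, 2, 3} — both open, so U is clopen.
  U = {0, 1}, X ∖ U = {2, 3} — both open, so U is clopen.
  U = {2, 3}, X ∖ U = {0, 1} — both open, so U is clopen.
  U = {0, 1, 2, 3}, X ∖ U = ∅ — both open, so U is clopen.
Nontrivial clopen(s) exist: e.g. {2, 3}. So (X, τ) is disconnected.
Compute connected components by grouping points that agree on all clopens:
  component: {0, 1}
  component: {2, 3}


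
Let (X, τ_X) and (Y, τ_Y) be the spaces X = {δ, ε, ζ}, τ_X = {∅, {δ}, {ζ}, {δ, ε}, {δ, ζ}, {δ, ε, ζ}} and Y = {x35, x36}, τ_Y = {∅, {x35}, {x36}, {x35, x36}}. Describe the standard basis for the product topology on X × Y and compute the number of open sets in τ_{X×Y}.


Basis B = {∅ × ∅, {δ} × {x35}, {δ} × {x36}, {ζ} × {x35}, {ζ} × {x36}, {δ} × {x35, x36}, {δ, ε} × {x35}, {δ, ζ} × {x35}, {δ, ε} × {x36}, {δ, ζ} × {x36}, {ζ} × {x35, x36}, {δ, ε, ζ} × {x35}, {δ, ε, ζ} × {x36}, {δ, ε} × {x35, x36}, {δ, ζ} × {x35, x36}, {δ, ε, ζ} × {x35, x36}}; |τ_{X×Y}| = 36.

Enumerate products U × V with U ∈ τ_X, V ∈ τ_Y (deduplicated):
  ∅ × ∅ = {} (∅)
  {δ} × {x35} = {(δ,x35)}
  {δ} × {x36} = {(δ,x36)}
  {ζ} × {x35} = {(ζ,x35)}
  {ζ} × {x36} = {(ζ,x36)}
  {δ} × {x35, x36} = {(δ,x35), (δ,x36)}
  {δ, ε} × {x35} = {(δ,x35), (ε,x35)}
  {δ, ζ} × {x35} = {(δ,x35), (ζ,x35)}
  {δ, ε} × {x36} = {(δ,x36), (ε,x36)}
  {δ, ζ} × {x36} = {(δ,x36), (ζ,x36)}
  {ζ} × {x35, x36} = {(ζ,x35), (ζ,x36)}
  {δ, ε, ζ} × {x35} = {(δ,x35), (ε,x35), (ζ,x35)}
  {δ, ε, ζ} × {x36} = {(δ,x36), (ε,x36), (ζ,x36)}
  {δ, ε} × {x35, x36} = {(δ,x35), (δ,x36), (ε,x35), (ε,x36)}
  {δ, ζ} × {x35, x36} = {(δ,x35), (δ,x36), (ζ,x35), (ζ,x36)}
  {δ, ε, ζ} × {x35, x36} = {(δ,x35), (δ,x36), (ε,x35), (ε,x36), (ζ,x35), (ζ,x36)}
These 16 distinct sets form the basis B.
Close under arbitrary unions to get τ_{X×Y}; counting gives |τ_{X×Y}| = 36.


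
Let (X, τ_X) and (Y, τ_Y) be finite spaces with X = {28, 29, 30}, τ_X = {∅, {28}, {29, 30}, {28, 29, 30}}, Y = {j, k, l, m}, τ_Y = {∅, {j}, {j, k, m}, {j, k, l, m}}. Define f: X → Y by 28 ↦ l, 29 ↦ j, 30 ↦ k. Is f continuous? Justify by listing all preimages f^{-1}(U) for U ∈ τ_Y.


f is NOT continuous.

Compute f^{-1}(U) for each U ∈ τ_Y:
  U = ∅: f^{-1}(U) = ∅ ∈ τ_X ✓.
  U = {j}: f^{-1}(U) = {29} ∉ τ_X ✗.
  U = {j, k, m}: f^{-1}(U) = {29, 30} ∈ τ_X ✓.
  U = {j, k, l, m}: f^{-1}(U) = {28, 29, 30} ∈ τ_X ✓.
Found U = {j} with f^{-1}(U) = {29} not in τ_X. Therefore f is NOT continuous.


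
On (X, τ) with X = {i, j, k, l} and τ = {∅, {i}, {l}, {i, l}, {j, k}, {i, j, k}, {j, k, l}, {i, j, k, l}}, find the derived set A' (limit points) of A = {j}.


A' = {k}

For each x ∈ X, list the open sets U ∈ τ with x ∈ U, then check whether U ∩ (A ∖ {x}) ≠ ∅ for every such U.
  x = i: open {i} ∋ x has {i} ∩ (A ∖ {i}) = ∅, so x is NOT a limit point.
  x = j: open {j, k} ∋ x has {j, k} ∩ (A ∖ {j}) = ∅, so x is NOT a limit point.
  x = k: opens ∋ x are {j, k}, {i, j, k}, {j, k, l}, {i, j, k, l}; each meets A ∖ {k}, so x IS a limit point.
  x = l: open {l} ∋ x has {l} ∩ (A ∖ {l}) = ∅, so x is NOT a limit point.
Collecting: A' = {k}.


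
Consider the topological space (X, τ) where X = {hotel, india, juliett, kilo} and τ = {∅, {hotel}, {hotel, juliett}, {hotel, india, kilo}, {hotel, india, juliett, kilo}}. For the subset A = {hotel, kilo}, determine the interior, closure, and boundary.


int(A) = {hotel}, cl(A) = {hotel, india, juliett, kilo}, ∂A = {india, juliett, kilo}.

Closed sets in (X, τ) are complements of opens:
  closed(X, τ) = {∅, {juliett}, {india, kilo}, {india, juliett, kilo}, {hotel, india, juliett, kilo}}.
int(A) = ⋃ {U ∈ τ : U ⊆ A}. Opens contained in A: ∅, {hotel}.
Taking the union of these: int(A) = {hotel}.
cl(A) = ⋂ {C closed : A ⊆ C}. Closed sets containing A: {hotel, india, juliett, kilo}.
Intersecting these: cl(A) = {hotel, india, juliett, kilo}.
∂A = cl(A) ∖ int(A) = {hotel, india, juliett, kilo} ∖ {hotel} = {india, juliett, kilo}.


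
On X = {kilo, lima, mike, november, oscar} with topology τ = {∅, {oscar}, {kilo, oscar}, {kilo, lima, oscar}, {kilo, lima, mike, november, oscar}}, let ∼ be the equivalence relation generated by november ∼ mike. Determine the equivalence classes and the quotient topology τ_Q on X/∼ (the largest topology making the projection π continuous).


X/∼ = {[kilo], [lima], [mike=november], [oscar]}; |τ_Q| = 5.

Equivalence classes: [kilo], [lima], [mike=november], [oscar].
Quotient map π: X → X/∼ sends kilo ↦ [kilo], lima ↦ [lima], mike ↦ [mike=november], november ↦ [mike=november], oscar ↦ [oscar].
For each subset V ⊆ X/∼, compute π^{-1}(V) ⊆ X and check whether π^{-1}(V) ∈ τ. V is open in τ_Q iff π^{-1}(V) ∈ τ.
  V = {}: π^{-1}(V) = ∅ ∈ τ ✓.
  V = {[kilo]}: π^{-1}(V) = {kilo} ∉ τ ✗.
  V = {[lima]}: π^{-1}(V) = {lima} ∉ τ ✗.
  V = {[kilo], [lima]}: π^{-1}(V) = {kilo, lima} ∉ τ ✗.
  V = {[mike=november]}: π^{-1}(V) = {mike, november} ∉ τ ✗.
  V = {[kilo], [mike=november]}: π^{-1}(V) = {kilo, mike, november} ∉ τ ✗.
  V = {[lima], [mike=november]}: π^{-1}(V) = {lima, mike, november} ∉ τ ✗.
  V = {[kilo], [lima], [mike=november]}: π^{-1}(V) = {kilo, lima, mike, november} ∉ τ ✗.
  V = {[oscar]}: π^{-1}(V) = {oscar} ∈ τ ✓.
  V = {[kilo], [oscar]}: π^{-1}(V) = {kilo, oscar} ∈ τ ✓.
  V = {[lima], [oscar]}: π^{-1}(V) = {lima, oscar} ∉ τ ✗.
  V = {[kilo], [lima], [oscar]}: π^{-1}(V) = {kilo, lima, oscar} ∈ τ ✓.
  V = {[mike=november], [oscar]}: π^{-1}(V) = {mike, november, oscar} ∉ τ ✗.
  V = {[kilo], [mike=november], [oscar]}: π^{-1}(V) = {kilo, mike, november, oscar} ∉ τ ✗.
  V = {[lima], [mike=november], [oscar]}: π^{-1}(V) = {lima, mike, november, oscar} ∉ τ ✗.
  V = {[kilo], [lima], [mike=november], [oscar]}: π^{-1}(V) = {kilo, lima, mike, november, oscar} ∈ τ ✓.
Open sets in the quotient: τ_Q = {{}, {[oscar]}, {[kilo], [oscar]}, {[kilo], [lima], [oscar]}, {[kilo], [lima], [mike=november], [oscar]}} (5 elements).


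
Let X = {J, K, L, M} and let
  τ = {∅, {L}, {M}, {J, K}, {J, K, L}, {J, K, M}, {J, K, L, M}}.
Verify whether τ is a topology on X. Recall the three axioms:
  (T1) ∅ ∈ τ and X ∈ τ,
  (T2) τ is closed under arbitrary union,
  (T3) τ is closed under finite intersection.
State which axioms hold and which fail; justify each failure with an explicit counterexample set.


τ is NOT a topology on X.

Axiom (T1): ∅ ∈ τ? Yes; X ∈ τ? Yes.
Axiom (T2/T3): check pairwise unions and intersections of members of τ.
Counterexample for (T2): {L} ∪ {M} = {L, M} ∉ τ. Therefore τ is NOT a topology.


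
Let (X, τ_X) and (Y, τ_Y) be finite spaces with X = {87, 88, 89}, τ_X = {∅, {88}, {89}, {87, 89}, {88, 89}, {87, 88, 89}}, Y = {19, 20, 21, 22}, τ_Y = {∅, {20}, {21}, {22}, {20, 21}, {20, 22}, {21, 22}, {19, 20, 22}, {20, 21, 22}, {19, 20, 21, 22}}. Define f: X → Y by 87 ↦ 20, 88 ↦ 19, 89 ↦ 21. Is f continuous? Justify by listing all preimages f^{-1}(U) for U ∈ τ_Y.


f is NOT continuous.

Compute f^{-1}(U) for each U ∈ τ_Y:
  U = ∅: f^{-1}(U) = ∅ ∈ τ_X ✓.
  U = {20}: f^{-1}(U) = {87} ∉ τ_X ✗.
  U = {21}: f^{-1}(U) = {89} ∈ τ_X ✓.
  U = {22}: f^{-1}(U) = ∅ ∈ τ_X ✓.
  U = {20, 21}: f^{-1}(U) = {87, 89} ∈ τ_X ✓.
  U = {20, 22}: f^{-1}(U) = {87} ∉ τ_X ✗.
  U = {21, 22}: f^{-1}(U) = {89} ∈ τ_X ✓.
  U = {19, 20, 22}: f^{-1}(U) = {87, 88} ∉ τ_X ✗.
  U = {20, 21, 22}: f^{-1}(U) = {87, 89} ∈ τ_X ✓.
  U = {19, 20, 21, 22}: f^{-1}(U) = {87, 88, 89} ∈ τ_X ✓.
Found U = {20} with f^{-1}(U) = {87} not in τ_X. Therefore f is NOT continuous.


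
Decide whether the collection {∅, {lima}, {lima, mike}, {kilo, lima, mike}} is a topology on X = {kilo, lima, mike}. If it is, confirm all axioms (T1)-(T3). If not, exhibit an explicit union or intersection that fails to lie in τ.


τ IS a topology on X.

Axiom (T1): ∅ ∈ τ? Yes; X ∈ τ? Yes.
Axiom (T2/T3): check pairwise unions and intersections of members of τ.
All pairwise intersections and unions checked — each lies in τ. Therefore τ satisfies (T1), (T2), (T3): it IS a topology on X.


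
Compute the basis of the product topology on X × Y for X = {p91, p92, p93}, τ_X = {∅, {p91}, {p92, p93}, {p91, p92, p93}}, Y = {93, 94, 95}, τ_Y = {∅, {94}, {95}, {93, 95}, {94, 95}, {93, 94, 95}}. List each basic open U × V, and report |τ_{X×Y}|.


Basis B = {∅ × ∅, {p91} × {94}, {p91} × {95}, {p91} × {93, 95}, {p91} × {94, 95}, {p92, p93} × {94}, {p92, p93} × {95}, {p91} × {93, 94, 95}, {p91, p92, p93} × {94}, {p91, p92, p93} × {95}, {p92, p93} × {93, 95}, {p92, p93} × {94, 95}, {p91, p92, p93} × {93, 95}, {p91, p92, p93} × {94, 95}, {p92, p93} × {93, 94, 95}, {p91, p92, p93} × {93, 94, 95}}; |τ_{X×Y}| = 36.

Enumerate products U × V with U ∈ τ_X, V ∈ τ_Y (deduplicated):
  ∅ × ∅ = {} (∅)
  {p91} × {94} = {(p91,94)}
  {p91} × {95} = {(p91,95)}
  {p91} × {93, 95} = {(p91,93), (p91,95)}
  {p91} × {94, 95} = {(p91,94), (p91,95)}
  {p92, p93} × {94} = {(p92,94), (p93,94)}
  {p92, p93} × {95} = {(p92,95), (p93,95)}
  {p91} × {93, 94, 95} = {(p91,93), (p91,94), (p91,95)}
  {p91, p92, p93} × {94} = {(p91,94), (p92,94), (p93,94)}
  {p91, p92, p93} × {95} = {(p91,95), (p92,95), (p93,95)}
  {p92, p93} × {93, 95} = {(p92,93), (p92,95), (p93,93), (p93,95)}
  {p92, p93} × {94, 95} = {(p92,94), (p92,95), (p93,94), (p93,95)}
  {p91, p92, p93} × {93, 95} = {(p91,93), (p91,95), (p92,93), (p92,95), (p93,93), (p93,95)}
  {p91, p92, p93} × {94, 95} = {(p91,94), (p91,95), (p92,94), (p92,95), (p93,94), (p93,95)}
  {p92, p93} × {93, 94, 95} = {(p92,93), (p92,94), (p92,95), (p93,93), (p93,94), (p93,95)}
  {p91, p92, p93} × {93, 94, 95} = {(p91,93), (p91,94), (p91,95), (p92,93), (p92,94), (p92,95), (p93,93), (p93,94), (p93,95)}
These 16 distinct sets form the basis B.
Close under arbitrary unions to get τ_{X×Y}; counting gives |τ_{X×Y}| = 36.


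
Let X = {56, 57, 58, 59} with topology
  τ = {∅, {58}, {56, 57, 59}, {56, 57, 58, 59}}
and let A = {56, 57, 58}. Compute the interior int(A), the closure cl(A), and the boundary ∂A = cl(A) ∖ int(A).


int(A) = {58}, cl(A) = {56, 57, 58, 59}, ∂A = {56, 57, 59}.

Closed sets in (X, τ) are complements of opens:
  closed(X, τ) = {∅, {58}, {56, 57, 59}, {56, 57, 58, 59}}.
int(A) = ⋃ {U ∈ τ : U ⊆ A}. Opens contained in A: ∅, {58}.
Taking the union of these: int(A) = {58}.
cl(A) = ⋂ {C closed : A ⊆ C}. Closed sets containing A: {56, 57, 58, 59}.
Intersecting these: cl(A) = {56, 57, 58, 59}.
∂A = cl(A) ∖ int(A) = {56, 57, 58, 59} ∖ {58} = {56, 57, 59}.


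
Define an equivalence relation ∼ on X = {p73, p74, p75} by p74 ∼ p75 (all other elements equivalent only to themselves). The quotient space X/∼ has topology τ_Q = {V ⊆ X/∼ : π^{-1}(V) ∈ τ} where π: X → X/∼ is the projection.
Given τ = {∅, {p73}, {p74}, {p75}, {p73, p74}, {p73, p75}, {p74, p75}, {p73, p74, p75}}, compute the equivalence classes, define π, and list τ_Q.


X/∼ = {[p73], [p74=p75]}; |τ_Q| = 4.

Equivalence classes: [p73], [p74=p75].
Quotient map π: X → X/∼ sends p73 ↦ [p73], p74 ↦ [p74=p75], p75 ↦ [p74=p75].
For each subset V ⊆ X/∼, compute π^{-1}(V) ⊆ X and check whether π^{-1}(V) ∈ τ. V is open in τ_Q iff π^{-1}(V) ∈ τ.
  V = {}: π^{-1}(V) = ∅ ∈ τ ✓.
  V = {[p73]}: π^{-1}(V) = {p73} ∈ τ ✓.
  V = {[p74=p75]}: π^{-1}(V) = {p74, p75} ∈ τ ✓.
  V = {[p73], [p74=p75]}: π^{-1}(V) = {p73, p74, p75} ∈ τ ✓.
Open sets in the quotient: τ_Q = {{}, {[p73]}, {[p74=p75]}, {[p73], [p74=p75]}} (4 elements).


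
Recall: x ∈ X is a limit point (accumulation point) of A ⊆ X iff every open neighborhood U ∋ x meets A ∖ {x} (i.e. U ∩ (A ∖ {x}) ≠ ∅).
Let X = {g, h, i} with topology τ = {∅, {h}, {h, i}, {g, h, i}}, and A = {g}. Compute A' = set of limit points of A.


A' = ∅

For each x ∈ X, list the open sets U ∈ τ with x ∈ U, then check whether U ∩ (A ∖ {x}) ≠ ∅ for every such U.
  x = g: open {g, h, i} ∋ x has {g, h, i} ∩ (A ∖ {g}) = ∅, so x is NOT a limit point.
  x = h: open {h} ∋ x has {h} ∩ (A ∖ {h}) = ∅, so x is NOT a limit point.
  x = i: open {h, i} ∋ x has {h, i} ∩ (A ∖ {i}) = ∅, so x is NOT a limit point.
Collecting: A' = ∅.


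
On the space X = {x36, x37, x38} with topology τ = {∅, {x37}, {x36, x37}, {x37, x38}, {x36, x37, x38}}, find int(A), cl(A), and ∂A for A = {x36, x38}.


int(A) = ∅, cl(A) = {x36, x38}, ∂A = {x36, x38}.

Closed sets in (X, τ) are complements of opens:
  closed(X, τ) = {∅, {x36}, {x38}, {x36, x38}, {x36, x37, x38}}.
int(A) = ⋃ {U ∈ τ : U ⊆ A}. Opens contained in A: ∅.
Taking the union of these: int(A) = ∅.
cl(A) = ⋂ {C closed : A ⊆ C}. Closed sets containing A: {x36, x38}, {x36, x37, x38}.
Intersecting these: cl(A) = {x36, x38}.
∂A = cl(A) ∖ int(A) = {x36, x38} ∖ ∅ = {x36, x38}.


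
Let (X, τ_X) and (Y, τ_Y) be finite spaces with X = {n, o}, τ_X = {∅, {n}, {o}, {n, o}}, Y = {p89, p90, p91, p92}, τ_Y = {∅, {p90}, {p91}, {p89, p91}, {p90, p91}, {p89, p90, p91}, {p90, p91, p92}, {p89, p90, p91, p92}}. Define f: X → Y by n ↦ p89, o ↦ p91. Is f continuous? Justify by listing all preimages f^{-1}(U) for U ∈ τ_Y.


f IS continuous.

Compute f^{-1}(U) for each U ∈ τ_Y:
  U = ∅: f^{-1}(U) = ∅ ∈ τ_X ✓.
  U = {p90}: f^{-1}(U) = ∅ ∈ τ_X ✓.
  U = {p91}: f^{-1}(U) = {o} ∈ τ_X ✓.
  U = {p89, p91}: f^{-1}(U) = {n, o} ∈ τ_X ✓.
  U = {p90, p91}: f^{-1}(U) = {o} ∈ τ_X ✓.
  U = {p89, p90, p91}: f^{-1}(U) = {n, o} ∈ τ_X ✓.
  U = {p90, p91, p92}: f^{-1}(U) = {o} ∈ τ_X ✓.
  U = {p89, p90, p91, p92}: f^{-1}(U) = {n, o} ∈ τ_X ✓.
Every preimage lies in τ_X, so f IS continuous.


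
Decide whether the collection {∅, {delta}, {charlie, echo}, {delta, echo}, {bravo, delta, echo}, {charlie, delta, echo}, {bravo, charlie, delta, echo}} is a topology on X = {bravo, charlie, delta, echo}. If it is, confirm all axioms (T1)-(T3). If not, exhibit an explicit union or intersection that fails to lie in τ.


τ is NOT a topology on X.

Axiom (T1): ∅ ∈ τ? Yes; X ∈ τ? Yes.
Axiom (T2/T3): check pairwise unions and intersections of members of τ.
Counterexample for (T3): {charlie, echo} ∩ {delta, echo} = {echo} ∉ τ. Therefore τ is NOT a topology.


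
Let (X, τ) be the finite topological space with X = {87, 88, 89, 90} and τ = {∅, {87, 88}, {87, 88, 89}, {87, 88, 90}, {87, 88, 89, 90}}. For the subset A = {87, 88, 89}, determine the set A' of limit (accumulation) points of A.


A' = {87, 88, 89, 90}

For each x ∈ X, list the open sets U ∈ τ with x ∈ U, then check whether U ∩ (A ∖ {x}) ≠ ∅ for every such U.
  x = 87: opens ∋ x are {87, 88}, {87, 88, 89}, {87, 88, 90}, {87, 88, 89, 90}; each meets A ∖ {87}, so x IS a limit point.
  x = 88: opens ∋ x are {87, 88}, {87, 88, 89}, {87, 88, 90}, {87, 88, 89, 90}; each meets A ∖ {88}, so x IS a limit point.
  x = 89: opens ∋ x are {87, 88, 89}, {87, 88, 89, 90}; each meets A ∖ {89}, so x IS a limit point.
  x = 90: opens ∋ x are {87, 88, 90}, {87, 88, 89, 90}; each meets A ∖ {90}, so x IS a limit point.
Collecting: A' = {87, 88, 89, 90}.


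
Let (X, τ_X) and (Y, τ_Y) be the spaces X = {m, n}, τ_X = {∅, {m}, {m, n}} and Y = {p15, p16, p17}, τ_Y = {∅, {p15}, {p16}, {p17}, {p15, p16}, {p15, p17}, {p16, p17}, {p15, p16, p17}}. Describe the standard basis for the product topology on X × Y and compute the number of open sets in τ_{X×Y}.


Basis B = {∅ × ∅, {m} × {p15}, {m} × {p16}, {m} × {p17}, {m} × {p15, p16}, {m} × {p15, p17}, {m, n} × {p15}, {m} × {p16, p17}, {m, n} × {p16}, {m, n} × {p17}, {m} × {p15, p16, p17}, {m, n} × {p15, p16}, {m, n} × {p15, p17}, {m, n} × {p16, p17}, {m, n} × {p15, p16, p17}}; |τ_{X×Y}| = 27.

Enumerate products U × V with U ∈ τ_X, V ∈ τ_Y (deduplicated):
  ∅ × ∅ = {} (∅)
  {m} × {p15} = {(m,p15)}
  {m} × {p16} = {(m,p16)}
  {m} × {p17} = {(m,p17)}
  {m} × {p15, p16} = {(m,p15), (m,p16)}
  {m} × {p15, p17} = {(m,p15), (m,p17)}
  {m, n} × {p15} = {(m,p15), (n,p15)}
  {m} × {p16, p17} = {(m,p16), (m,p17)}
  {m, n} × {p16} = {(m,p16), (n,p16)}
  {m, n} × {p17} = {(m,p17), (n,p17)}
  {m} × {p15, p16, p17} = {(m,p15), (m,p16), (m,p17)}
  {m, n} × {p15, p16} = {(m,p15), (m,p16), (n,p15), (n,p16)}
  {m, n} × {p15, p17} = {(m,p15), (m,p17), (n,p15), (n,p17)}
  {m, n} × {p16, p17} = {(m,p16), (m,p17), (n,p16), (n,p17)}
  {m, n} × {p15, p16, p17} = {(m,p15), (m,p16), (m,p17), (n,p15), (n,p16), (n,p17)}
These 15 distinct sets form the basis B.
Close under arbitrary unions to get τ_{X×Y}; counting gives |τ_{X×Y}| = 27.
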